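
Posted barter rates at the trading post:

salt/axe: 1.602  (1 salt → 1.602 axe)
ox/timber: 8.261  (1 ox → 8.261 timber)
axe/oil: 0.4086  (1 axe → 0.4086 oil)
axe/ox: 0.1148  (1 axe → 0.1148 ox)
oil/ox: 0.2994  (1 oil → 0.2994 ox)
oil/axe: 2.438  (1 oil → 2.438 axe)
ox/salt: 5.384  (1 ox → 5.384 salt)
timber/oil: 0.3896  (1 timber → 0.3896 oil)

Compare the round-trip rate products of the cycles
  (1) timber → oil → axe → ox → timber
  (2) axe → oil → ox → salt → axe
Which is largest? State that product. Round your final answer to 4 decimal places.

(1) 0.3896 × 2.438 × 0.1148 × 8.261 = 0.90080
(2) 0.4086 × 0.2994 × 5.384 × 1.602 = 1.05516
Highest is cycle (2) at 1.0552 (>1, arbitrage).

1.0552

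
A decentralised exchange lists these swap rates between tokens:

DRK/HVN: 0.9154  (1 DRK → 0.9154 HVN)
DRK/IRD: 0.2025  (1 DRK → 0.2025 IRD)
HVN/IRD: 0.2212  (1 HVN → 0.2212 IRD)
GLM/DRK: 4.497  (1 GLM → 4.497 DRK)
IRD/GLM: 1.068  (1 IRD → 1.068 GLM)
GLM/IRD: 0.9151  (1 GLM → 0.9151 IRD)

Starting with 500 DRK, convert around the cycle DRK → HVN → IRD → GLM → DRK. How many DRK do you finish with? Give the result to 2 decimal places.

500 DRK × 0.9154 = 457.7 HVN
457.7 HVN × 0.2212 = 101.24324 IRD
101.24324 IRD × 1.068 = 108.12778032 GLM
108.12778032 GLM × 4.497 = 486.25062809904 DRK

486.25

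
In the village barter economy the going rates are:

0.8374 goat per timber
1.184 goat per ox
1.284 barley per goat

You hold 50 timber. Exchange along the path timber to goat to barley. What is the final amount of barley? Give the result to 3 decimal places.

53.761

50 timber × 0.8374 = 41.87 goat
41.87 goat × 1.284 = 53.76108 barley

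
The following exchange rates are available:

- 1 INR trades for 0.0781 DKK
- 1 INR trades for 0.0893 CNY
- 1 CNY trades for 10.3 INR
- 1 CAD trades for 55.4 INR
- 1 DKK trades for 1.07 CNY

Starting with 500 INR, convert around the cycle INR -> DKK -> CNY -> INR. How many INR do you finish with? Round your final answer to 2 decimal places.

430.37

500 INR × 0.0781 = 39.05 DKK
39.05 DKK × 1.07 = 41.7835 CNY
41.7835 CNY × 10.3 = 430.37005 INR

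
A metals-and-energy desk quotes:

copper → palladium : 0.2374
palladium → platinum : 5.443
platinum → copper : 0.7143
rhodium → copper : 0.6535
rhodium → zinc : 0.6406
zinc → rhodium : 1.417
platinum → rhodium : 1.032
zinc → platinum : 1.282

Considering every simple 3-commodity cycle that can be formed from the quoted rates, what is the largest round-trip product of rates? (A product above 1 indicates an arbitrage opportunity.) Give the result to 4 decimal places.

palladium→platinum→copper→palladium: 5.443 × 0.7143 × 0.2374 = 0.92300
rhodium→zinc→platinum→rhodium: 0.6406 × 1.282 × 1.032 = 0.84753
Maximum is palladium→platinum→copper→palladium at 0.9230; no arbitrage — every cycle loses value.

0.9230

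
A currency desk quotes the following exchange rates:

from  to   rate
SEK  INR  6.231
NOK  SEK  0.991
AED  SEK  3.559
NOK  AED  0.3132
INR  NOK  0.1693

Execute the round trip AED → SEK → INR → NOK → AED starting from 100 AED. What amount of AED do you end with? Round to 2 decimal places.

117.59

100 AED × 3.559 = 355.9 SEK
355.9 SEK × 6.231 = 2217.6129 INR
2217.6129 INR × 0.1693 = 375.44186397 NOK
375.44186397 NOK × 0.3132 = 117.588391795404 AED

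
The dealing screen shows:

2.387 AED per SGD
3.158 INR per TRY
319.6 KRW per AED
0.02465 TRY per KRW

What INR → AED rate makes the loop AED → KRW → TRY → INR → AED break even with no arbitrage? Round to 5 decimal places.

0.04019

Known legs of the cycle: 319.6 × 0.02465 × 3.158 = 24.87916612
For no arbitrage the full-cycle product must be 1, so the missing rate is 1 / 24.87916612 ≈ 0.0401943.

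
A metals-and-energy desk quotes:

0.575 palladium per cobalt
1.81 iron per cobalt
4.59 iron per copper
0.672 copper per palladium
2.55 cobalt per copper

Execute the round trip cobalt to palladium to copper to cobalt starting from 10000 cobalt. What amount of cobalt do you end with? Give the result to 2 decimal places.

10000 cobalt × 0.575 = 5750 palladium
5750 palladium × 0.672 = 3864 copper
3864 copper × 2.55 = 9853.2 cobalt

9853.20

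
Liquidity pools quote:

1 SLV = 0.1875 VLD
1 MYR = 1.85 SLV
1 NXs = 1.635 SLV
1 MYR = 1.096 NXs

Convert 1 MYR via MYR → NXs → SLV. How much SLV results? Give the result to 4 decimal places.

1.7920

1 MYR × 1.096 = 1.096 NXs
1.096 NXs × 1.635 = 1.79196 SLV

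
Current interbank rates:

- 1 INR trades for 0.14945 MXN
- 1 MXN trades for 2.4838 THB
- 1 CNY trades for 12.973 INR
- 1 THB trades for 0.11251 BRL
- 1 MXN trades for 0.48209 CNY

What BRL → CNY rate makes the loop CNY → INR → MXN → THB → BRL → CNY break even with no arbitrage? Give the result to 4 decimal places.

1.8457

Known legs of the cycle: 12.973 × 0.14945 × 2.4838 × 0.11251 = 0.5418063427816193
For no arbitrage the full-cycle product must be 1, so the missing rate is 1 / 0.5418063427816193 ≈ 1.845678.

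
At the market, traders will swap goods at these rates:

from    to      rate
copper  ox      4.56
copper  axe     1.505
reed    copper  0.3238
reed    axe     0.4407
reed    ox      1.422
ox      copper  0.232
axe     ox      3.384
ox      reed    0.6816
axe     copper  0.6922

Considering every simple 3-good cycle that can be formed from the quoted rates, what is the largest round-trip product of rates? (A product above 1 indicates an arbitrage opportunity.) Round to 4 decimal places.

ox→copper→axe→ox: 0.232 × 1.505 × 3.384 = 1.18156
reed→axe→ox→reed: 0.4407 × 3.384 × 0.6816 = 1.01649
reed→copper→ox→reed: 0.3238 × 4.56 × 0.6816 = 1.00640
Maximum is ox→copper→axe→ox at 1.1816; arbitrage exists.

1.1816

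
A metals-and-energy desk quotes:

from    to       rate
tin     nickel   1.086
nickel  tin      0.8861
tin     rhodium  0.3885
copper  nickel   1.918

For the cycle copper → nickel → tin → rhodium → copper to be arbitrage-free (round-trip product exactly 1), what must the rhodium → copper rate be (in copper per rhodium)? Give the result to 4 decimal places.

Known legs of the cycle: 1.918 × 0.8861 × 0.3885 = 0.6602712123
For no arbitrage the full-cycle product must be 1, so the missing rate is 1 / 0.6602712123 ≈ 1.514529.

1.5145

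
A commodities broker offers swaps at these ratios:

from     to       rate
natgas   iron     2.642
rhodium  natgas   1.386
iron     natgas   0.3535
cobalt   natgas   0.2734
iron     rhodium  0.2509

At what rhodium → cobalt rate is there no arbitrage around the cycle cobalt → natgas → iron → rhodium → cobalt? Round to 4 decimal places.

Known legs of the cycle: 0.2734 × 2.642 × 0.2509 = 0.18123079052
For no arbitrage the full-cycle product must be 1, so the missing rate is 1 / 0.18123079052 ≈ 5.517826.

5.5178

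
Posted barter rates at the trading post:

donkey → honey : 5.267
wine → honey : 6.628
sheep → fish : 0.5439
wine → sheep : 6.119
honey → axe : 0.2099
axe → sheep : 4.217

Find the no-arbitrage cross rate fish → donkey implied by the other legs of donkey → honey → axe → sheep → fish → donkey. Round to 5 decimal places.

0.39437

Known legs of the cycle: 5.267 × 0.2099 × 4.217 × 0.5439 = 2.53570318866879
For no arbitrage the full-cycle product must be 1, so the missing rate is 1 / 2.53570318866879 ≈ 0.3943679.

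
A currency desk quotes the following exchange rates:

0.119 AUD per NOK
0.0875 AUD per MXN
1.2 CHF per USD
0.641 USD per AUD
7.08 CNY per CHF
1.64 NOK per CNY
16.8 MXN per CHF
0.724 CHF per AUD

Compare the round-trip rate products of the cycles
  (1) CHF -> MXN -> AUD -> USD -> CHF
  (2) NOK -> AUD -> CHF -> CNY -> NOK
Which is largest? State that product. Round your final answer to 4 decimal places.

1.1307

(1) 16.8 × 0.0875 × 0.641 × 1.2 = 1.13072
(2) 0.119 × 0.724 × 7.08 × 1.64 = 1.00037
Highest is cycle (1) at 1.1307 (>1, arbitrage).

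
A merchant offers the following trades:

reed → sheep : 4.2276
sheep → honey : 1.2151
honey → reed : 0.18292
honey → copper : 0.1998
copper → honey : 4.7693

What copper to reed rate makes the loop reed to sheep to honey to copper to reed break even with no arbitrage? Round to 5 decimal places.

Known legs of the cycle: 4.2276 × 1.2151 × 0.1998 = 1.026363960648
For no arbitrage the full-cycle product must be 1, so the missing rate is 1 / 1.026363960648 ≈ 0.9743132.

0.97431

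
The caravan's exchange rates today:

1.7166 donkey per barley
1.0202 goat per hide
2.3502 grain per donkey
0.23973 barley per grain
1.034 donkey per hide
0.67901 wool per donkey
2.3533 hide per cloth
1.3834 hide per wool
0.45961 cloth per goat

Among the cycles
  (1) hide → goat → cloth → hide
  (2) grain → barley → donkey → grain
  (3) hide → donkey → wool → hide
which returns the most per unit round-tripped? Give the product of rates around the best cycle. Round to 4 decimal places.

(1) 1.0202 × 0.45961 × 2.3533 = 1.10345
(2) 0.23973 × 1.7166 × 2.3502 = 0.96716
(3) 1.034 × 0.67901 × 1.3834 = 0.97128
Highest is cycle (1) at 1.1034 (>1, arbitrage).

1.1034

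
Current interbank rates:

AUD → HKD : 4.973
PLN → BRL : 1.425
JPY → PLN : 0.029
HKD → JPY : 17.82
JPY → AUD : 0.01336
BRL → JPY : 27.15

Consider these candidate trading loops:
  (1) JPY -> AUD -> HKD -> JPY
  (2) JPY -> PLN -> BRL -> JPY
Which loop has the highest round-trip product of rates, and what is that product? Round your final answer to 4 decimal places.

(1) 0.01336 × 4.973 × 17.82 = 1.18395
(2) 0.029 × 1.425 × 27.15 = 1.12197
Highest is cycle (1) at 1.1839 (>1, arbitrage).

1.1839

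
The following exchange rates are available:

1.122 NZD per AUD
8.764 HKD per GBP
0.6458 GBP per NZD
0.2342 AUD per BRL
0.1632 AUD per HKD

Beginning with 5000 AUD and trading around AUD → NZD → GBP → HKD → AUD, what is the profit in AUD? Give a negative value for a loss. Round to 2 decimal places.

181.83

5000 AUD × 1.122 = 5610 NZD
5610 NZD × 0.6458 = 3622.938 GBP
3622.938 GBP × 8.764 = 31751.428632 HKD
31751.428632 HKD × 0.1632 = 5181.8331527424 AUD
Net change: 5181.8331527424 − 5000 = 181.8331527424 AUD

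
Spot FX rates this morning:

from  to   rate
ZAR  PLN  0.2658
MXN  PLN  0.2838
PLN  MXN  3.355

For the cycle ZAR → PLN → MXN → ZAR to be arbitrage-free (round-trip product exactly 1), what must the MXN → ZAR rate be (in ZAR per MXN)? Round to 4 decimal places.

Known legs of the cycle: 0.2658 × 3.355 = 0.891759
For no arbitrage the full-cycle product must be 1, so the missing rate is 1 / 0.891759 ≈ 1.121379.

1.1214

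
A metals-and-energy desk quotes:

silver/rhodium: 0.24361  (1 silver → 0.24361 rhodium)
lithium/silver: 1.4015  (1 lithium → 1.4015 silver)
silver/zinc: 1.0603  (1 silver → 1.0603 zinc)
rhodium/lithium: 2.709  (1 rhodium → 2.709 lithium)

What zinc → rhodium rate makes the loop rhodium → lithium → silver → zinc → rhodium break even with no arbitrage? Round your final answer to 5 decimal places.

Known legs of the cycle: 2.709 × 1.4015 × 1.0603 = 4.02560230905
For no arbitrage the full-cycle product must be 1, so the missing rate is 1 / 4.02560230905 ≈ 0.2484100.

0.24841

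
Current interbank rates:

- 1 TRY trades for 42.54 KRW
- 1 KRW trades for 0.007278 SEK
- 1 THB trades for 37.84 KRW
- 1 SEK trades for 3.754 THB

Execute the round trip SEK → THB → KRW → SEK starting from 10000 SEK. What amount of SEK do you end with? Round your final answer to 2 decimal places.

10338.50

10000 SEK × 3.754 = 37540 THB
37540 THB × 37.84 = 1420513.6 KRW
1420513.6 KRW × 0.007278 = 10338.4979808 SEK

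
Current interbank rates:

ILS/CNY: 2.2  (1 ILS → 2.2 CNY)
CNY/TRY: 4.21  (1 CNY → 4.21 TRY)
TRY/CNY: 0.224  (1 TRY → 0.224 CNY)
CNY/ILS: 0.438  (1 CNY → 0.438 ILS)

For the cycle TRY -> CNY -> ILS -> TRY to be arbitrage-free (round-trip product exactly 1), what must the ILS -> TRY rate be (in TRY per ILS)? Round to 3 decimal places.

Known legs of the cycle: 0.224 × 0.438 = 0.098112
For no arbitrage the full-cycle product must be 1, so the missing rate is 1 / 0.098112 ≈ 10.19243.

10.192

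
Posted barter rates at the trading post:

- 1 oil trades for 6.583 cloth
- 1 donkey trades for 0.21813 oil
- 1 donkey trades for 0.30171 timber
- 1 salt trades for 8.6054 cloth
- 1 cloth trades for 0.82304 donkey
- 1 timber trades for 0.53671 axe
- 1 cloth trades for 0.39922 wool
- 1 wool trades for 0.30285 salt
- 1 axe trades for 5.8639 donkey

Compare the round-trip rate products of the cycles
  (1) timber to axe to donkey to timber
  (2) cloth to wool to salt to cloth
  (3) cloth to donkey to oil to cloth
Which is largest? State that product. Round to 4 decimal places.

(1) 0.53671 × 5.8639 × 0.30171 = 0.94955
(2) 0.39922 × 0.30285 × 8.6054 = 1.04043
(3) 0.82304 × 0.21813 × 6.583 = 1.18184
Highest is cycle (3) at 1.1818 (>1, arbitrage).

1.1818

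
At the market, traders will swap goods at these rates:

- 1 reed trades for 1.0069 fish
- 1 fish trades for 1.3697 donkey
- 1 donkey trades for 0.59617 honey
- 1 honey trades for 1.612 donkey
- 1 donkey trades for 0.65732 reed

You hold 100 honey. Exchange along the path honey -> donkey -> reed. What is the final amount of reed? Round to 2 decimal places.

100 honey × 1.612 = 161.2 donkey
161.2 donkey × 0.65732 = 105.959984 reed

105.96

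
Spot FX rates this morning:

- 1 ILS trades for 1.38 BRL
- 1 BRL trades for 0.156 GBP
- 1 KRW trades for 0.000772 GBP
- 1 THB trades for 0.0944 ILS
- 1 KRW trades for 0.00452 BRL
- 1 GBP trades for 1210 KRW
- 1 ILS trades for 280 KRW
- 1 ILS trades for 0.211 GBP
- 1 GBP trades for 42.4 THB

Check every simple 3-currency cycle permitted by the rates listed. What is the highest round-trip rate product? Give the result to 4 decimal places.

BRL→GBP→KRW→BRL: 0.156 × 1210 × 0.00452 = 0.85320
THB→ILS→GBP→THB: 0.0944 × 0.211 × 42.4 = 0.84454
Maximum is BRL→GBP→KRW→BRL at 0.8532; no arbitrage — every cycle loses value.

0.8532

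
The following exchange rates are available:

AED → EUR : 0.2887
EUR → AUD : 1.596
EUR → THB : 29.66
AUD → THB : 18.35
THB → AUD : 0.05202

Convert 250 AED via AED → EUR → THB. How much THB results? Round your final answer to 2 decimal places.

2140.71

250 AED × 0.2887 = 72.175 EUR
72.175 EUR × 29.66 = 2140.7105 THB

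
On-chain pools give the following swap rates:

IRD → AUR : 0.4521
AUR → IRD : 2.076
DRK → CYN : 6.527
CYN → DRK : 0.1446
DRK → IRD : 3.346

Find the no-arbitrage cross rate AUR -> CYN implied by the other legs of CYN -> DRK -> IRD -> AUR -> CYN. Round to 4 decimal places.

Known legs of the cycle: 0.1446 × 3.346 × 0.4521 = 0.21874026636
For no arbitrage the full-cycle product must be 1, so the missing rate is 1 / 0.21874026636 ≈ 4.571632.

4.5716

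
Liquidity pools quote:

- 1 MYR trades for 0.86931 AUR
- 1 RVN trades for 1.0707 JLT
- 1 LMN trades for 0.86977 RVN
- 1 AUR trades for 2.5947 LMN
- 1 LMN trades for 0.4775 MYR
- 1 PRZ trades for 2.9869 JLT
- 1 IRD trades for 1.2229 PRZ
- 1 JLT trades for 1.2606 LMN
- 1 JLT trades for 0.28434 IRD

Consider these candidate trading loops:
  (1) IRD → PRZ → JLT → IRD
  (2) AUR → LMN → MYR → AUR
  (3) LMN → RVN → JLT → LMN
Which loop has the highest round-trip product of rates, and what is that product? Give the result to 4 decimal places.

(1) 1.2229 × 2.9869 × 0.28434 = 1.03860
(2) 2.5947 × 0.4775 × 0.86931 = 1.07705
(3) 0.86977 × 1.0707 × 1.2606 = 1.17395
Highest is cycle (3) at 1.1739 (>1, arbitrage).

1.1739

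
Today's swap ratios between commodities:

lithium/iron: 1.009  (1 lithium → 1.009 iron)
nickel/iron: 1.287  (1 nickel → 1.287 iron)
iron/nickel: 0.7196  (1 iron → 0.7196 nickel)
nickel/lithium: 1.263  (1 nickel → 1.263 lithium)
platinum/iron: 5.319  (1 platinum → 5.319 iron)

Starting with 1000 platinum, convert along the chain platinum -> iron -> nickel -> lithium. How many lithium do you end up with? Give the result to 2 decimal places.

1000 platinum × 5.319 = 5319 iron
5319 iron × 0.7196 = 3827.5524 nickel
3827.5524 nickel × 1.263 = 4834.1986812 lithium

4834.20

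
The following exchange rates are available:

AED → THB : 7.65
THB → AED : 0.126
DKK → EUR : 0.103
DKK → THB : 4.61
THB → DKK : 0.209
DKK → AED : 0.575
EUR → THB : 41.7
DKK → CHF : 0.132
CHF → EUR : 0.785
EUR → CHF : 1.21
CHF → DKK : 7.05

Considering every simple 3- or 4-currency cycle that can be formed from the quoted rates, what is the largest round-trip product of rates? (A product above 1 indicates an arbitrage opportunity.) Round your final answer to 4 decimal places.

THB→DKK→AED→THB: 0.209 × 0.575 × 7.65 = 0.91934
CHF→EUR→THB→DKK→CHF: 0.785 × 41.7 × 0.209 × 0.132 = 0.90308
THB→DKK→EUR→THB: 0.209 × 0.103 × 41.7 = 0.89768
CHF→DKK→EUR→CHF: 7.05 × 0.103 × 1.21 = 0.87864
Maximum is THB→DKK→AED→THB at 0.9193; no arbitrage — every cycle loses value.

0.9193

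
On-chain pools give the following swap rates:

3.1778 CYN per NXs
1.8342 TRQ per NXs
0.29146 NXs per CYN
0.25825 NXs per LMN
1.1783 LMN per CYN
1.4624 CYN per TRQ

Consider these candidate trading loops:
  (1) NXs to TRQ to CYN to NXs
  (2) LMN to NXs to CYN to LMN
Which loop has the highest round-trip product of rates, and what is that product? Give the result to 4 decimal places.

0.9670

(1) 1.8342 × 1.4624 × 0.29146 = 0.78179
(2) 0.25825 × 3.1778 × 1.1783 = 0.96699
Highest is cycle (2) at 0.9670 (≤1, no arbitrage).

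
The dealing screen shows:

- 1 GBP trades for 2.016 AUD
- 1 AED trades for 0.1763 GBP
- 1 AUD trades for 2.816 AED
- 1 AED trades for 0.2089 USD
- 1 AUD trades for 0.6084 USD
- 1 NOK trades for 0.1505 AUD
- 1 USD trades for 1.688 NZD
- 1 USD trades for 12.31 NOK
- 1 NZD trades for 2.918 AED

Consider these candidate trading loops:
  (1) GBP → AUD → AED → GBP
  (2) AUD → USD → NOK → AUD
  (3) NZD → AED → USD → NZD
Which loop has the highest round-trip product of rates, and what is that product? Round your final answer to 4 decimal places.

(1) 2.016 × 2.816 × 0.1763 = 1.00086
(2) 0.6084 × 12.31 × 0.1505 = 1.12716
(3) 2.918 × 0.2089 × 1.688 = 1.02895
Highest is cycle (2) at 1.1272 (>1, arbitrage).

1.1272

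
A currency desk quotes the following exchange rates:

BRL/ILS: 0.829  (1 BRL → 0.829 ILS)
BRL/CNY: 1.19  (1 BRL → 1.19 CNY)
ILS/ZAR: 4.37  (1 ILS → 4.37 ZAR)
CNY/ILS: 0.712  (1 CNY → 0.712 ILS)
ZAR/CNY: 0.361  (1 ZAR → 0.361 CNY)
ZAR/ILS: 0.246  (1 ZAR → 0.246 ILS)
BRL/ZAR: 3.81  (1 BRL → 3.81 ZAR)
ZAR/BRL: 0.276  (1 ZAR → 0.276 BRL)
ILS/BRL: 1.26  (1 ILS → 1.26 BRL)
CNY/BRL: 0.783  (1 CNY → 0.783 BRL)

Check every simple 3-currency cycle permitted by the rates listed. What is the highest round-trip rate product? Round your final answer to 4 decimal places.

BRL→ZAR→ILS→BRL: 3.81 × 0.246 × 1.26 = 1.18095
ZAR→CNY→ILS→ZAR: 0.361 × 0.712 × 4.37 = 1.12323
BRL→ZAR→CNY→BRL: 3.81 × 0.361 × 0.783 = 1.07695
BRL→CNY→ILS→BRL: 1.19 × 0.712 × 1.26 = 1.06757
BRL→ILS→ZAR→BRL: 0.829 × 4.37 × 0.276 = 0.99987
Maximum is BRL→ZAR→ILS→BRL at 1.1809; arbitrage exists.

1.1809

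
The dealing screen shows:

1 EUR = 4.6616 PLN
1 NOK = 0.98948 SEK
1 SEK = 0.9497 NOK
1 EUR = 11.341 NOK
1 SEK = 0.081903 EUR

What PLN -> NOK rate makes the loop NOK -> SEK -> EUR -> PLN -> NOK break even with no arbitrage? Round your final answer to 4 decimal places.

2.6470

Known legs of the cycle: 0.98948 × 0.081903 × 4.6616 = 0.377782499059104
For no arbitrage the full-cycle product must be 1, so the missing rate is 1 / 0.377782499059104 ≈ 2.647026.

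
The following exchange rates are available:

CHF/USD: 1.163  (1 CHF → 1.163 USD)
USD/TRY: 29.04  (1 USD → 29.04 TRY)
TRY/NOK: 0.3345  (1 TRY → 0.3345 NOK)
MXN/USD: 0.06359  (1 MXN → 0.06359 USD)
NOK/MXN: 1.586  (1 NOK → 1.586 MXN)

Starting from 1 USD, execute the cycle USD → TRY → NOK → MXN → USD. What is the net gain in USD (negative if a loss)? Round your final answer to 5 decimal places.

1 USD × 29.04 = 29.04 TRY
29.04 TRY × 0.3345 = 9.71388 NOK
9.71388 NOK × 1.586 = 15.40621368 MXN
15.40621368 MXN × 0.06359 = 0.9796811279112 USD
Net change: 0.9796811279112 − 1 = -0.0203188720888 USD

-0.02032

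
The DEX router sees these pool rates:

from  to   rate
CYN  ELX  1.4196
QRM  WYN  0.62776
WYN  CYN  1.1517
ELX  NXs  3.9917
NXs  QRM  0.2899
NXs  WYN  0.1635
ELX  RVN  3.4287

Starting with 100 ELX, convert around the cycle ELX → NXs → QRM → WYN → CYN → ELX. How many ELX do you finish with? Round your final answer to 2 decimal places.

118.77

100 ELX × 3.9917 = 399.17 NXs
399.17 NXs × 0.2899 = 115.719383 QRM
115.719383 QRM × 0.62776 = 72.64399987208 WYN
72.64399987208 WYN × 1.1517 = 83.664094652674536 CYN
83.664094652674536 CYN × 1.4196 = 118.7695487689367713056 ELX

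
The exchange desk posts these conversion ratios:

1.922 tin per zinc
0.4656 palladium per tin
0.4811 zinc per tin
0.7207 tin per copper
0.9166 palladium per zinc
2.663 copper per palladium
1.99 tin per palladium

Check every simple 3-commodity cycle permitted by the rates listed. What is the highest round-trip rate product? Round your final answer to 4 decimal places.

0.8936

palladium→copper→tin→palladium: 2.663 × 0.7207 × 0.4656 = 0.89359
palladium→tin→zinc→palladium: 1.99 × 0.4811 × 0.9166 = 0.87754
Maximum is palladium→copper→tin→palladium at 0.8936; no arbitrage — every cycle loses value.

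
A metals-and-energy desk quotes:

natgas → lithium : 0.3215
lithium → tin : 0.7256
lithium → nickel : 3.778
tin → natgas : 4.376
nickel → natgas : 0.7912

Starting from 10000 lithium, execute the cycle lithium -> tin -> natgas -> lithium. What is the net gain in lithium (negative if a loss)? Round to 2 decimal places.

208.35

10000 lithium × 0.7256 = 7256 tin
7256 tin × 4.376 = 31752.256 natgas
31752.256 natgas × 0.3215 = 10208.350304 lithium
Net change: 10208.350304 − 10000 = 208.350304 lithium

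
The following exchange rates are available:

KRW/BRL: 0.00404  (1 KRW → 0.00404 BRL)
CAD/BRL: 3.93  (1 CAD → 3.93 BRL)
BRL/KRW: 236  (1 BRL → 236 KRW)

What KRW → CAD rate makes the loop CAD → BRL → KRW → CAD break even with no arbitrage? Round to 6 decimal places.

0.001078

Known legs of the cycle: 3.93 × 236 = 927.48
For no arbitrage the full-cycle product must be 1, so the missing rate is 1 / 927.48 ≈ 0.00107819.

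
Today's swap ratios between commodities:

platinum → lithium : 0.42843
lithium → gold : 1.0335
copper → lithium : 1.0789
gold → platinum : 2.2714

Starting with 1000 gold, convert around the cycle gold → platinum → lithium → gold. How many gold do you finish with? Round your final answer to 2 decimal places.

1005.74

1000 gold × 2.2714 = 2271.4 platinum
2271.4 platinum × 0.42843 = 973.135902 lithium
973.135902 lithium × 1.0335 = 1005.735954717 gold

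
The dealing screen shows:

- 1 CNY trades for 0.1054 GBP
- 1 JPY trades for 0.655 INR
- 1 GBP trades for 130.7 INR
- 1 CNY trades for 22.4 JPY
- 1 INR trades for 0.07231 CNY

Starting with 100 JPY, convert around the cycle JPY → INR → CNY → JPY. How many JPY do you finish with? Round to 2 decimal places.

106.09

100 JPY × 0.655 = 65.5 INR
65.5 INR × 0.07231 = 4.736305 CNY
4.736305 CNY × 22.4 = 106.093232 JPY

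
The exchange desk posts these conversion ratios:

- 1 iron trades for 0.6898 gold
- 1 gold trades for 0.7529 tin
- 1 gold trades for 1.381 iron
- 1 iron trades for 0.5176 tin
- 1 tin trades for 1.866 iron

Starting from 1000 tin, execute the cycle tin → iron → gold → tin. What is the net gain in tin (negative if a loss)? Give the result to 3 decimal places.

-30.892

1000 tin × 1.866 = 1866 iron
1866 iron × 0.6898 = 1287.1668 gold
1287.1668 gold × 0.7529 = 969.10788372 tin
Net change: 969.10788372 − 1000 = -30.89211628 tin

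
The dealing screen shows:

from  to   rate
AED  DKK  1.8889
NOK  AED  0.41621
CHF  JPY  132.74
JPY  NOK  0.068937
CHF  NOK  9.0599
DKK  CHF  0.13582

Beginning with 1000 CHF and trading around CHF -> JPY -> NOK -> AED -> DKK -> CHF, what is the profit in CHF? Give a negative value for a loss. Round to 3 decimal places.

1000 CHF × 132.74 = 132740 JPY
132740 JPY × 0.068937 = 9150.69738 NOK
9150.69738 NOK × 0.41621 = 3808.6117565298 AED
3808.6117565298 AED × 1.8889 = 7194.08674690913922 DKK
7194.08674690913922 DKK × 0.13582 = 977.1008619651992888604 CHF
Net change: 977.1008619651992888604 − 1000 = -22.8991380348007111396 CHF

-22.899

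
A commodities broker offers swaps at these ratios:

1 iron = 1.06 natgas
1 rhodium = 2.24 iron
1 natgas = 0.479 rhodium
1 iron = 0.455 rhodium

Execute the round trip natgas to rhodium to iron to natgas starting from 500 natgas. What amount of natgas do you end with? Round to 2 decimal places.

500 natgas × 0.479 = 239.5 rhodium
239.5 rhodium × 2.24 = 536.48 iron
536.48 iron × 1.06 = 568.6688 natgas

568.67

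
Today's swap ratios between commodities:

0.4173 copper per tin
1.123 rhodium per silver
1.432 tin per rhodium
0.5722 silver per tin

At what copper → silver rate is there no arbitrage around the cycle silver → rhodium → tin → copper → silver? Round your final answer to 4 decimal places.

1.4901

Known legs of the cycle: 1.123 × 1.432 × 0.4173 = 0.6710751528
For no arbitrage the full-cycle product must be 1, so the missing rate is 1 / 0.6710751528 ≈ 1.490146.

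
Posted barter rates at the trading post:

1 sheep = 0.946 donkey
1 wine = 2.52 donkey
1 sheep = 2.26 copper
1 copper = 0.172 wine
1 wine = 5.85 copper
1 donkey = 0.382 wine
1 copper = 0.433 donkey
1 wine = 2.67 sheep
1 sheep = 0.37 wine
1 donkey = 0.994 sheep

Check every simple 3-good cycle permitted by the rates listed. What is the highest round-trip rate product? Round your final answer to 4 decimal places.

sheep→copper→wine→sheep: 2.26 × 0.172 × 2.67 = 1.03788
sheep→copper→donkey→sheep: 2.26 × 0.433 × 0.994 = 0.97271
donkey→wine→copper→donkey: 0.382 × 5.85 × 0.433 = 0.96763
sheep→donkey→wine→sheep: 0.946 × 0.382 × 2.67 = 0.96486
sheep→wine→donkey→sheep: 0.37 × 2.52 × 0.994 = 0.92681
Maximum is sheep→copper→wine→sheep at 1.0379; arbitrage exists.

1.0379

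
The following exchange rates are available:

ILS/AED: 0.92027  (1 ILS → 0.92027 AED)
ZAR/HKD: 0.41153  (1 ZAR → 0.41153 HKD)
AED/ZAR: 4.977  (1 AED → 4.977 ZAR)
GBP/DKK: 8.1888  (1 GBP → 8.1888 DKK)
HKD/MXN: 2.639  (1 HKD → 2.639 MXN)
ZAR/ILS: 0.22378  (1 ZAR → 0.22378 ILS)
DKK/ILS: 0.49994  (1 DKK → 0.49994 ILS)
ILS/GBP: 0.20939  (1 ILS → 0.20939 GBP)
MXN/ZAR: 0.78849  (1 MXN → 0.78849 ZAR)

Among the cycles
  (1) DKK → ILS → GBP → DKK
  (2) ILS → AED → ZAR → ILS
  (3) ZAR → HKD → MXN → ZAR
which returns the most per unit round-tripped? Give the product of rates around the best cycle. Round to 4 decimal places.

(1) 0.49994 × 0.20939 × 8.1888 = 0.85722
(2) 0.92027 × 4.977 × 0.22378 = 1.02495
(3) 0.41153 × 2.639 × 0.78849 = 0.85632
Highest is cycle (2) at 1.0250 (>1, arbitrage).

1.0250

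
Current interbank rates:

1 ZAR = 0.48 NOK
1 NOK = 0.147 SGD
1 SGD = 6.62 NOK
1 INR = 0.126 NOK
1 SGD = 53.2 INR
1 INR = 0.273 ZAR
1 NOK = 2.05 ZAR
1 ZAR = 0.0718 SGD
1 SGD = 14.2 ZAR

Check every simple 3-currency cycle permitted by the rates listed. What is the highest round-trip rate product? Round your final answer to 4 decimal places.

SGD→INR→ZAR→SGD: 53.2 × 0.273 × 0.0718 = 1.04279
NOK→SGD→ZAR→NOK: 0.147 × 14.2 × 0.48 = 1.00195
NOK→SGD→INR→NOK: 0.147 × 53.2 × 0.126 = 0.98537
NOK→ZAR→SGD→NOK: 2.05 × 0.0718 × 6.62 = 0.97440
Maximum is SGD→INR→ZAR→SGD at 1.0428; arbitrage exists.

1.0428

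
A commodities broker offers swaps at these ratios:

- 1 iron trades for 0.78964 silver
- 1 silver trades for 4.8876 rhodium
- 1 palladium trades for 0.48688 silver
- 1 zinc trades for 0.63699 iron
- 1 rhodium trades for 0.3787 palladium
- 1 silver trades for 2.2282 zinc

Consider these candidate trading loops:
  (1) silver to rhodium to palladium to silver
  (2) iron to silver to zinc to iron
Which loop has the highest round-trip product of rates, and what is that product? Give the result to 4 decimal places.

1.1208

(1) 4.8876 × 0.3787 × 0.48688 = 0.90118
(2) 0.78964 × 2.2282 × 0.63699 = 1.12077
Highest is cycle (2) at 1.1208 (>1, arbitrage).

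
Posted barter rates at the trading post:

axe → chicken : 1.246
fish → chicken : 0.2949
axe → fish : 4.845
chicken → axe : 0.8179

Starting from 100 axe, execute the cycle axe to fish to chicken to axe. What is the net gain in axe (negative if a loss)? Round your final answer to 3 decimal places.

100 axe × 4.845 = 484.5 fish
484.5 fish × 0.2949 = 142.87905 chicken
142.87905 chicken × 0.8179 = 116.860774995 axe
Net change: 116.860774995 − 100 = 16.860774995 axe

16.861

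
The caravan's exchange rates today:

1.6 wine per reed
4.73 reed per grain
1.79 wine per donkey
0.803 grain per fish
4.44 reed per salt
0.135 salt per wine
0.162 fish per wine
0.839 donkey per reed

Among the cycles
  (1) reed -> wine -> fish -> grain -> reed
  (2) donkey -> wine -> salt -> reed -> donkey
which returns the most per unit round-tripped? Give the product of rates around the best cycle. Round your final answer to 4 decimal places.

0.9845

(1) 1.6 × 0.162 × 0.803 × 4.73 = 0.98449
(2) 1.79 × 0.135 × 4.44 × 0.839 = 0.90018
Highest is cycle (1) at 0.9845 (≤1, no arbitrage).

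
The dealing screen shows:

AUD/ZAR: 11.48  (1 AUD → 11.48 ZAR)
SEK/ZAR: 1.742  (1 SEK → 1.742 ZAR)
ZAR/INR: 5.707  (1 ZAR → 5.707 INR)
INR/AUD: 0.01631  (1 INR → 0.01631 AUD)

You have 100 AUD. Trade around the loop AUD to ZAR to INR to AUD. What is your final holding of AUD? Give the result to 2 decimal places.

106.86

100 AUD × 11.48 = 1148 ZAR
1148 ZAR × 5.707 = 6551.636 INR
6551.636 INR × 0.01631 = 106.85718316 AUD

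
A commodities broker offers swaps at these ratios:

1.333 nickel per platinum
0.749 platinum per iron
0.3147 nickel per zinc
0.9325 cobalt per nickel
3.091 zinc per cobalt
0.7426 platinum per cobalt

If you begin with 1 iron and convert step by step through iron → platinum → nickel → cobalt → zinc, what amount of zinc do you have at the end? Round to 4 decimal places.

1 iron × 0.749 = 0.749 platinum
0.749 platinum × 1.333 = 0.998417 nickel
0.998417 nickel × 0.9325 = 0.9310238525 cobalt
0.9310238525 cobalt × 3.091 = 2.8777947280775 zinc

2.8778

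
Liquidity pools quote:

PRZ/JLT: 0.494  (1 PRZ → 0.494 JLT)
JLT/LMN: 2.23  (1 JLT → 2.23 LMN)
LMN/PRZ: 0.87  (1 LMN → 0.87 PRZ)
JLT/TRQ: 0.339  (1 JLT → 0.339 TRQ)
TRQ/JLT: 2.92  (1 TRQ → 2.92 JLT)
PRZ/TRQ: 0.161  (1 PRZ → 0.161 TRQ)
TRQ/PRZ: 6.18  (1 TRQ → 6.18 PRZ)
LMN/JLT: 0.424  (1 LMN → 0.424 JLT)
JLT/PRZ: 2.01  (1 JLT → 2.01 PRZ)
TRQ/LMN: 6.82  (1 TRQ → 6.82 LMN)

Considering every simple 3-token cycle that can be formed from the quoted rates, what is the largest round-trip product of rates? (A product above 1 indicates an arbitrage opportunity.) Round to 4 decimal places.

TRQ→PRZ→JLT→TRQ: 6.18 × 0.494 × 0.339 = 1.03494
TRQ→LMN→JLT→TRQ: 6.82 × 0.424 × 0.339 = 0.98028
PRZ→JLT→LMN→PRZ: 0.494 × 2.23 × 0.87 = 0.95841
TRQ→LMN→PRZ→TRQ: 6.82 × 0.87 × 0.161 = 0.95528
TRQ→JLT→PRZ→TRQ: 2.92 × 2.01 × 0.161 = 0.94494
Maximum is TRQ→PRZ→JLT→TRQ at 1.0349; arbitrage exists.

1.0349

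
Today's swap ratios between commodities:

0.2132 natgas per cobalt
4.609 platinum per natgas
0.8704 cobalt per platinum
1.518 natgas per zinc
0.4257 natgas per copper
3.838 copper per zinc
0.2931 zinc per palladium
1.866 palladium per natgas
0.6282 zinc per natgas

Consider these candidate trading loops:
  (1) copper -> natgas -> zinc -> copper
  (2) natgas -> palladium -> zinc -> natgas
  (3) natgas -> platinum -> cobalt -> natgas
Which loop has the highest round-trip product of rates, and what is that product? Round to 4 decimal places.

1.0264

(1) 0.4257 × 0.6282 × 3.838 = 1.02638
(2) 1.866 × 0.2931 × 1.518 = 0.83023
(3) 4.609 × 0.8704 × 0.2132 = 0.85529
Highest is cycle (1) at 1.0264 (>1, arbitrage).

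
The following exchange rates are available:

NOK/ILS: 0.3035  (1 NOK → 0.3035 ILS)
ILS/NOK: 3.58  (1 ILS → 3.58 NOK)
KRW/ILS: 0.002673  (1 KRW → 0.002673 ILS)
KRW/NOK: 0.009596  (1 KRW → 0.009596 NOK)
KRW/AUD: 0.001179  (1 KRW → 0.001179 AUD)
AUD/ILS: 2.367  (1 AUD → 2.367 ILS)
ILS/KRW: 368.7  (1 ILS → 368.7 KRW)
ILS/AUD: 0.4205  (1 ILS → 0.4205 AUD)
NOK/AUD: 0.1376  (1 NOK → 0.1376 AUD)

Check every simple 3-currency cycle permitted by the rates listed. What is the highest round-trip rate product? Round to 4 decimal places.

1.1660

NOK→AUD→ILS→NOK: 0.1376 × 2.367 × 3.58 = 1.16600
NOK→ILS→KRW→NOK: 0.3035 × 368.7 × 0.009596 = 1.07380
AUD→ILS→KRW→AUD: 2.367 × 368.7 × 0.001179 = 1.02893
Maximum is NOK→AUD→ILS→NOK at 1.1660; arbitrage exists.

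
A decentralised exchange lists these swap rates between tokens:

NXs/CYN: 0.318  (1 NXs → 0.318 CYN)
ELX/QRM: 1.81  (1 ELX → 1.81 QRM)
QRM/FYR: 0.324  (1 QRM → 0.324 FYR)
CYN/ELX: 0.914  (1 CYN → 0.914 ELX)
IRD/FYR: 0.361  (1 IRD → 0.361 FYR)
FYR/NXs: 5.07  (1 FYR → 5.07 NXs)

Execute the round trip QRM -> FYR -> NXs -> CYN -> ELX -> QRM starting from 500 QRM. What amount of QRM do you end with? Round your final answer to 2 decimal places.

432.09

500 QRM × 0.324 = 162 FYR
162 FYR × 5.07 = 821.34 NXs
821.34 NXs × 0.318 = 261.18612 CYN
261.18612 CYN × 0.914 = 238.72411368 ELX
238.72411368 ELX × 1.81 = 432.0906457608 QRM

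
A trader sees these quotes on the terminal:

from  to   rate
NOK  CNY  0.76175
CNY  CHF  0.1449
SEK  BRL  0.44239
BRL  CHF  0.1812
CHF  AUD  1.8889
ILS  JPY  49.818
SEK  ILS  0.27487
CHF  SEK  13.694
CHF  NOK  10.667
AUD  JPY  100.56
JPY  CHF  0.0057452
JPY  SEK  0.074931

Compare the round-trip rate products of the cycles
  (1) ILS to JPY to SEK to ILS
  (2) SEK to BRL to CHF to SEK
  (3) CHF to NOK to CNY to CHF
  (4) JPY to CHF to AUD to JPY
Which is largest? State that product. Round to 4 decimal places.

1.1774

(1) 49.818 × 0.074931 × 0.27487 = 1.02607
(2) 0.44239 × 0.1812 × 13.694 = 1.09773
(3) 10.667 × 0.76175 × 0.1449 = 1.17740
(4) 0.0057452 × 1.8889 × 100.56 = 1.09129
Highest is cycle (3) at 1.1774 (>1, arbitrage).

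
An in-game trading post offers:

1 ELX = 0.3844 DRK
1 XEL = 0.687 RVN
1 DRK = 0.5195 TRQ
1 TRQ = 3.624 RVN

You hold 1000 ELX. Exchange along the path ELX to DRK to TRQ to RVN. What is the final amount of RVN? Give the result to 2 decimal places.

1000 ELX × 0.3844 = 384.4 DRK
384.4 DRK × 0.5195 = 199.6958 TRQ
199.6958 TRQ × 3.624 = 723.6975792 RVN

723.70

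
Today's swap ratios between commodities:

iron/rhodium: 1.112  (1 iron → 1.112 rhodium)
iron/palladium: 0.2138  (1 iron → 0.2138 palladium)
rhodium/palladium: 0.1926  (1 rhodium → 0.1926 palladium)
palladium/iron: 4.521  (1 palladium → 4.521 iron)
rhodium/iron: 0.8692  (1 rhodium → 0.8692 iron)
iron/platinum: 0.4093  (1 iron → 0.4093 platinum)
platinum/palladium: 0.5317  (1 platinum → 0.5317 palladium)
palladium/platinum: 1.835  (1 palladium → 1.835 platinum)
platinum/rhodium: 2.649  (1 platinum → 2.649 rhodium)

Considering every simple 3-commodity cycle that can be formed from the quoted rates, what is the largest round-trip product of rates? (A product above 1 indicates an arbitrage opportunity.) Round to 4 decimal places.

0.9839

platinum→palladium→iron→platinum: 0.5317 × 4.521 × 0.4093 = 0.98388
rhodium→palladium→iron→rhodium: 0.1926 × 4.521 × 1.112 = 0.96827
platinum→rhodium→iron→platinum: 2.649 × 0.8692 × 0.4093 = 0.94242
platinum→rhodium→palladium→platinum: 2.649 × 0.1926 × 1.835 = 0.93621
Maximum is platinum→palladium→iron→platinum at 0.9839; no arbitrage — every cycle loses value.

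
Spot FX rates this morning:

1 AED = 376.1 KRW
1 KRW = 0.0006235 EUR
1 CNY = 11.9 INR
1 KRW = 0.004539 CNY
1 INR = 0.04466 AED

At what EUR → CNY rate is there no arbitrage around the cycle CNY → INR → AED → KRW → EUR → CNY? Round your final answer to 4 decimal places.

Known legs of the cycle: 11.9 × 0.04466 × 376.1 × 0.0006235 = 0.1246250861009
For no arbitrage the full-cycle product must be 1, so the missing rate is 1 / 0.1246250861009 ≈ 8.024067.

8.0241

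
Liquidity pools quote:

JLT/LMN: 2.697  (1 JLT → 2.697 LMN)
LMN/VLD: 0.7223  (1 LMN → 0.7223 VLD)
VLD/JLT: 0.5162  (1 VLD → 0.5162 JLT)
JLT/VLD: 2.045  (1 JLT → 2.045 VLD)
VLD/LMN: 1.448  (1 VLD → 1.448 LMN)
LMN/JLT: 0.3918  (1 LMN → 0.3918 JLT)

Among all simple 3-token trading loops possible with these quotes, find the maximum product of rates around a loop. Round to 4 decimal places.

VLD→LMN→JLT→VLD: 1.448 × 0.3918 × 2.045 = 1.16018
VLD→JLT→LMN→VLD: 0.5162 × 2.697 × 0.7223 = 1.00558
Maximum is VLD→LMN→JLT→VLD at 1.1602; arbitrage exists.

1.1602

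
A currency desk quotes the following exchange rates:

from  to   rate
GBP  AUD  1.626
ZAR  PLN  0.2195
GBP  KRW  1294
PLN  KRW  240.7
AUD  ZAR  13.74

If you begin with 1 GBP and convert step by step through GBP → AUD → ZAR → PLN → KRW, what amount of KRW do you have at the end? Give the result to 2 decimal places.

1180.37

1 GBP × 1.626 = 1.626 AUD
1.626 AUD × 13.74 = 22.34124 ZAR
22.34124 ZAR × 0.2195 = 4.90390218 PLN
4.90390218 PLN × 240.7 = 1180.369254726 KRW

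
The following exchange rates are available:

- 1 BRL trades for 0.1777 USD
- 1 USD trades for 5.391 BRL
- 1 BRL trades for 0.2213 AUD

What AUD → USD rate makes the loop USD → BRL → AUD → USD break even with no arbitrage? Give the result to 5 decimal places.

0.83820

Known legs of the cycle: 5.391 × 0.2213 = 1.1930283
For no arbitrage the full-cycle product must be 1, so the missing rate is 1 / 1.1930283 ≈ 0.8382031.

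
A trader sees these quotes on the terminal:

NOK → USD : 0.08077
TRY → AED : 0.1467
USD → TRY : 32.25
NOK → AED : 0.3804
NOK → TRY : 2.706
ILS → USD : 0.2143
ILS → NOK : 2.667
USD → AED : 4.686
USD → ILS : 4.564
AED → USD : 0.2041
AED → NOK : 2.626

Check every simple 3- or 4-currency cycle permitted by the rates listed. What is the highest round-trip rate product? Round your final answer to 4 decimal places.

TRY→AED→NOK→TRY: 0.1467 × 2.626 × 2.706 = 1.04244
TRY→AED→NOK→USD→TRY: 0.1467 × 2.626 × 0.08077 × 32.25 = 1.00347
AED→NOK→USD→AED: 2.626 × 0.08077 × 4.686 = 0.99391
ILS→NOK→USD→ILS: 2.667 × 0.08077 × 4.564 = 0.98315
TRY→AED→USD→TRY: 0.1467 × 0.2041 × 32.25 = 0.96561
ILS→NOK→AED→USD→ILS: 2.667 × 0.3804 × 0.2041 × 4.564 = 0.94504
Maximum is TRY→AED→NOK→TRY at 1.0424; arbitrage exists.

1.0424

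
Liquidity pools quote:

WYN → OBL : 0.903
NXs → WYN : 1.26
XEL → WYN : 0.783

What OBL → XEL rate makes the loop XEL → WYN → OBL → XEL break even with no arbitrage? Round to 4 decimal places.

1.4143

Known legs of the cycle: 0.783 × 0.903 = 0.707049
For no arbitrage the full-cycle product must be 1, so the missing rate is 1 / 0.707049 ≈ 1.414329.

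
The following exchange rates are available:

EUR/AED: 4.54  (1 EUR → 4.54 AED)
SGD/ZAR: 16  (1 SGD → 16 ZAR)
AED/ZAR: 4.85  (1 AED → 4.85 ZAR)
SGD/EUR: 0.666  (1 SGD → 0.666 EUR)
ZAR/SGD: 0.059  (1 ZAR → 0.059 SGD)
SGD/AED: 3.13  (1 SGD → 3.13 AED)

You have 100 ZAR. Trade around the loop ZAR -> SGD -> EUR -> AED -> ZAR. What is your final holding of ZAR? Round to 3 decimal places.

100 ZAR × 0.059 = 5.9 SGD
5.9 SGD × 0.666 = 3.9294 EUR
3.9294 EUR × 4.54 = 17.839476 AED
17.839476 AED × 4.85 = 86.5214586 ZAR

86.521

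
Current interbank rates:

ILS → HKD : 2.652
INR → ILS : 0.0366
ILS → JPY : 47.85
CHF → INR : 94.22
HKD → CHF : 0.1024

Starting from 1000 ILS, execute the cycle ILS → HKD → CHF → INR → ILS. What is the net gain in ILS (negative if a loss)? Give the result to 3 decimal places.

1000 ILS × 2.652 = 2652 HKD
2652 HKD × 0.1024 = 271.5648 CHF
271.5648 CHF × 94.22 = 25586.835456 INR
25586.835456 INR × 0.0366 = 936.4781776896 ILS
Net change: 936.4781776896 − 1000 = -63.5218223104 ILS

-63.522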